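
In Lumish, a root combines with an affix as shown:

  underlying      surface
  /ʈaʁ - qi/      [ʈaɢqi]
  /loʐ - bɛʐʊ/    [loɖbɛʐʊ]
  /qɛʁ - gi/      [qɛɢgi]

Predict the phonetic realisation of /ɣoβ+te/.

[ɣobte]

The data show regressive manner assimilation: /ʁ/ → [ɢ] before /q/; /ʐ/ → [ɖ] before /b/; /ʁ/ → [ɢ] before /g/. In each pair only manner changes, matching the following consonant, while place and voice stay constant.
/β/ is a voiced bilabial fricative. The following trigger /t/ is a stop, so /β/ must become a stop as well.
A voiced bilabial stop is [b], so the surface segment is [b].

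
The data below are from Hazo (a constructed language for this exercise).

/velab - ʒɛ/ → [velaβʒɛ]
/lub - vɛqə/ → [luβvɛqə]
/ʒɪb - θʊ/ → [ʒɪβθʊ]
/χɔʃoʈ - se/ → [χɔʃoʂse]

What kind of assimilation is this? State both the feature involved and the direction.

regressive manner assimilation

Comparing underlying and surface forms, /b/ → [β] is the alternation; the neighbouring /ʒ/ is constant.
The change stop → fricative matches the manner of the following /ʒ/, identifying this as manner assimilation.
Place and voice are unchanged, so the assimilation is partial, not total.
The same holds elsewhere in the data: /b/ → [β] before /v/ (stop → fricative, matching a fricative); /b/ → [β] before /θ/ (stop → fricative, matching a fricative); /ʈ/ → [ʂ] before /s/ (stop → fricative, matching a fricative) — only manner changes, and always toward the following segment.
The trigger is the following segment, so the direction is regressive (anticipatory).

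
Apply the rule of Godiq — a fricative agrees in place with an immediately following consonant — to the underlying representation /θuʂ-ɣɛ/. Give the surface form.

The rule targets /ʂ/ (voiceless retroflex fricative), which sits before the trigger /ɣ/ (velar).
A voiceless velar fricative is [x], so the surface segment is [x].

[θuxɣɛ]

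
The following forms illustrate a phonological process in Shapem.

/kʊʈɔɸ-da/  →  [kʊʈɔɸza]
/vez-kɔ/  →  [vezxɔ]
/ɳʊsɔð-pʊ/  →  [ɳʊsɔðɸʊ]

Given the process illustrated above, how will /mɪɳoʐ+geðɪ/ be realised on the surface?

[mɪɳoʐɣeðɪ]

The data show progressive manner assimilation: /d/ → [z] after /ɸ/; /k/ → [x] after /z/; /p/ → [ɸ] after /ð/. In each pair only manner changes, matching the preceding consonant, while place and voice stay constant.
The rule targets /g/ (voiced velar stop), which sits after the trigger /ʐ/ (fricative).
A voiced velar fricative is [ɣ], so the surface segment is [ɣ].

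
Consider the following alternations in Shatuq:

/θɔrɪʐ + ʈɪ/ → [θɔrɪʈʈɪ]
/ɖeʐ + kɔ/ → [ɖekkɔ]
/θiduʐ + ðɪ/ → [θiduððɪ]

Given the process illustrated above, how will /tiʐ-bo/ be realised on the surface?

[tibbo]

The data show regressive total assimilation (/ʐ/ → [ʈ] before /ʈ/; /ʐ/ → [k] before /k/; /ʐ/ → [ð] before /ð/): in every case the target segment becomes identical to its following neighbour, copying more than a single feature.
/ʐ/ is the segment targeted by the rule; it sits immediately before /b/, so it assimilates completely and surfaces as [b].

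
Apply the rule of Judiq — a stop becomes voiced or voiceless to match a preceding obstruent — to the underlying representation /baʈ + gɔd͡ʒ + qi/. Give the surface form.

The rule targets /g/ (voiced velar stop), which sits after the trigger /ʈ/ (voiceless).
The voiceless velar stop is [k], so /g/ → [k].
At the second juncture, /q/ likewise becomes [ɢ] adjacent to /d͡ʒ/.

[baʈkɔd͡ʒɢi]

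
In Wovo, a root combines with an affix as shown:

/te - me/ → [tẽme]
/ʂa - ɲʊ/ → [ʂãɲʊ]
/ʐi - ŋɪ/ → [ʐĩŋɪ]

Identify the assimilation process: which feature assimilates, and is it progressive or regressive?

The vowel /e/ surfaces as nasalised [ẽ] next to the following nasal /m/ — it has acquired the [+nasal] feature of its neighbour.
Likewise in the remaining data: /a/ → [ã] before /ɲ/; /i/ → [ĩ] before /ŋ/ — each time a vowel is nasalised next to a following nasal.
Because the conditioning nasal is to the right of the vowel that changes, the process is regressive (anticipatory).

regressive nasality assimilation (vowel nasalisation)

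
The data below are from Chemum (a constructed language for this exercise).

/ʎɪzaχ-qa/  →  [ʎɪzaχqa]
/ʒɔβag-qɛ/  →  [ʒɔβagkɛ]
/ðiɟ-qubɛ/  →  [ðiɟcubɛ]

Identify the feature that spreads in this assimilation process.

Comparing underlying and surface forms, /q/ → [k] is the alternation; the neighbouring /g/ is constant.
The change uvular → velar matches the place of the preceding /g/, identifying this as place assimilation.
The other alternating form patterns the same way: /q/ → [c] after /ɟ/ (uvular → palatal, matching palatal) — only place changes, and always toward the preceding segment.
Nothing changes in [ʎɪzaχqa]: there the adjacent consonants already agree in place (/q/ and /χ/ are both uvular), so this form is consistent with the same rule.

place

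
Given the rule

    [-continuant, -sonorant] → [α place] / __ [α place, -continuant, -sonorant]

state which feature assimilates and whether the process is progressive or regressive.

The rule copies the place features (abbreviated [place]) from the environment onto the target, so the assimilating feature is place.
Since the environment is written after the underscore, the trigger follows the target; the direction is regressive.

regressive place assimilation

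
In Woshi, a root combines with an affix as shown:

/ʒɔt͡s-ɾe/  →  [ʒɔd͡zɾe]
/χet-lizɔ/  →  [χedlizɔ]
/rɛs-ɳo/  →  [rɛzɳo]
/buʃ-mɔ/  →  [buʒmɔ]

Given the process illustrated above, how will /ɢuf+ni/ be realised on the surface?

[ɢuvni]

The data show regressive voicing assimilation: /t͡s/ → [d͡z] before /ɾ/; /t/ → [d] before /l/; /s/ → [z] before /ɳ/; /ʃ/ → [ʒ] before /m/. In each pair only voicing changes, matching the following consonant, while place and manner stay constant.
The rule targets /f/ (voiceless labiodental fricative), which sits before the trigger /n/ (voiced).
A voiced labiodental fricative is [v], so the surface segment is [v].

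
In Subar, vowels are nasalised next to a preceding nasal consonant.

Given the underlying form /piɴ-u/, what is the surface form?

[piɴũ]

/u/ sits next to the nasal /ɴ/ and is therefore nasalised to [ũ].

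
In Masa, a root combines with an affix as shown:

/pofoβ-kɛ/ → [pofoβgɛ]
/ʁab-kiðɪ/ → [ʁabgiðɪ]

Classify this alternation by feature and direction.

progressive voicing assimilation

The segment that alternates is /k/, which surfaces as [g] when adjacent to /β/.
/k/ is voiceless while /β/ is voiced; the output [g] is voiced, matching the trigger — so the feature that spreads is voicing.
Place and manner are unchanged, so the assimilation is partial, not total.
The same holds elsewhere in the data: /k/ → [g] after /b/ (voiceless → voiced, matching voiced) — only voicing changes, and always toward the preceding segment.
Since the segment that changes follows the conditioning segment, the assimilation is progressive.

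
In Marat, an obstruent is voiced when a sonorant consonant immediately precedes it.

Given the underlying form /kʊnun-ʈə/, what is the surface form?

/ʈ/ is a voiceless retroflex stop. The preceding trigger /n/ is voiced, so /ʈ/ must become voiced as well.
The voiced retroflex stop is [ɖ], so /ʈ/ → [ɖ].

[kʊnunɖə]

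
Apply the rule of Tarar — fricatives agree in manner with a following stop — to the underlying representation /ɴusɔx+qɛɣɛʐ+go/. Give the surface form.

/x/ is a voiceless velar fricative. The following trigger /q/ is a stop, so /x/ must become a stop as well.
A voiceless velar stop is [k], so the surface segment is [k].
At the second juncture, /ʐ/ likewise becomes [ɖ] adjacent to /g/.

[ɴusɔkqɛɣɛɖgo]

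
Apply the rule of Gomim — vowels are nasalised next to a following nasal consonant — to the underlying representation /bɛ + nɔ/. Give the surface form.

[bɛ̃nɔ]

The vowel /ɛ/ is adjacent to the following nasal /n/, so it acquires [+nasal] and surfaces as [ɛ̃].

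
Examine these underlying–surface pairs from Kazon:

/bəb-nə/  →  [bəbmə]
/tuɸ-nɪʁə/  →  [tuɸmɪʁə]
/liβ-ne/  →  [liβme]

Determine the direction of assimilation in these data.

Underlying /n/ is realised as [m] next to /b/; /b/ itself does not change.
The change alveolar → bilabial matches the place of the preceding /b/, identifying this as place assimilation.
The same holds elsewhere in the data: /n/ → [m] after /ɸ/ (alveolar → bilabial, matching bilabial); /n/ → [m] after /β/ (alveolar → bilabial, matching bilabial) — only place changes, and always toward the preceding segment.
The trigger is the preceding segment, so the direction is progressive (perseverative).

progressive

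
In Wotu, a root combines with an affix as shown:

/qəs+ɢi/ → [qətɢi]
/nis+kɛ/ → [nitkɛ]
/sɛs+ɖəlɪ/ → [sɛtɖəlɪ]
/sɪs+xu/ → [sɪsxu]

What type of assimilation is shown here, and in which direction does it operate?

regressive manner assimilation

Underlying /s/ is realised as [t] next to /ɢ/; /ɢ/ itself does not change.
The change fricative → stop matches the manner of the following /ɢ/, identifying this as manner assimilation.
Place and voice are unchanged, so the assimilation is partial, not total.
The same holds elsewhere in the data: /s/ → [t] before /k/ (fricative → stop, matching a stop); /s/ → [t] before /ɖ/ (fricative → stop, matching a stop) — only manner changes, and always toward the following segment.
No alternation appears in [sɪsxu]: there the adjacent consonants already agree in manner (/s/ and /x/ are both fricatives), so this form is consistent with the same rule.
The trigger is the following segment, so the direction is regressive (anticipatory).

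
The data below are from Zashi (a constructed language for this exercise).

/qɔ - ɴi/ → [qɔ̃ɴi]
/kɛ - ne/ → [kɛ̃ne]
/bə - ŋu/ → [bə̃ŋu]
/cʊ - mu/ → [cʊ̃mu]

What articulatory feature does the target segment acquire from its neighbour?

The vowel /ɔ/ surfaces as nasalised [ɔ̃] next to the following nasal /ɴ/ — it has acquired the [+nasal] feature of its neighbour.
The other forms show the same pattern: /ɛ/ → [ɛ̃] before /n/; /ə/ → [ə̃] before /ŋ/; /ʊ/ → [ʊ̃] before /m/ — each time a vowel is nasalised next to a following nasal.

nasality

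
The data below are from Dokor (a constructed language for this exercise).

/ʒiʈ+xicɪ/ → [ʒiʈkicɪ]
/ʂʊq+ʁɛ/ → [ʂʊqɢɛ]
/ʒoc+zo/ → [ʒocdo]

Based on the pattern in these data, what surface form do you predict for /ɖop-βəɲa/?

The data show progressive manner assimilation: /x/ → [k] after /ʈ/; /ʁ/ → [ɢ] after /q/; /z/ → [d] after /c/. In each pair only manner changes, matching the preceding consonant, while place and voice stay constant.
/β/ is a voiced bilabial fricative. The preceding trigger /p/ is a stop, so /β/ must become a stop as well.
A voiced bilabial stop is [b], so the surface segment is [b].

[ɖopbəɲa]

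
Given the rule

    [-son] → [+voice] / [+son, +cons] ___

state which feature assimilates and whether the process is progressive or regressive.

The structural change is [+voice], and the conditioning segment [+son, +cons] (a sonorant consonant) is itself voiced, so the target comes to share the voicing of its neighbour — voicing assimilation.
The conditioning segment sits to the left of the focus bar, meaning the trigger precedes the segment that changes — progressive assimilation.

progressive voicing assimilation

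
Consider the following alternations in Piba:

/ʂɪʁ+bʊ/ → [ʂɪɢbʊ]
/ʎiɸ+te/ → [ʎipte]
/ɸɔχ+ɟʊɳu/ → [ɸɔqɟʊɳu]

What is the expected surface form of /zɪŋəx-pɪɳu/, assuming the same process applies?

The data show regressive manner assimilation: /ʁ/ → [ɢ] before /b/; /ɸ/ → [p] before /t/; /χ/ → [q] before /ɟ/. In each pair only manner changes, matching the following consonant, while place and voice stay constant.
The rule targets /x/ (voiceless velar fricative), which sits before the trigger /p/ (stop).
The voiceless velar stop is [k], so /x/ → [k].

[zɪŋəkpɪɳu]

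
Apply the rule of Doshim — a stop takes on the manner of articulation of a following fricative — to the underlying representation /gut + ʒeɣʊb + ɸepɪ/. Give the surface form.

[gusʒeɣʊβɸepɪ]

The rule targets /t/ (voiceless alveolar stop), which sits before the trigger /ʒ/ (fricative).
A voiceless alveolar fricative is [s], so the surface segment is [s].
The same rule applies at the second boundary: /b/ → [β] next to /ɸ/.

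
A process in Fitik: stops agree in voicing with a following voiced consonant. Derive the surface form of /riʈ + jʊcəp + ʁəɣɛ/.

[riɖjʊcəbʁəɣɛ]

/ʈ/ is a voiceless retroflex stop. The following trigger /j/ is voiced, so /ʈ/ must become voiced as well.
Changing only its voicing to voiced gives [ɖ] — the voiced retroflex stop.
The same rule applies at the second boundary: /p/ → [b] next to /ʁ/.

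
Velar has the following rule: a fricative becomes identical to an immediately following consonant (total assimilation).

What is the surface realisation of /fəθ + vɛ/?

[fəvvɛ]

/θ/ is the segment targeted by the rule; it sits immediately before /v/, so it assimilates completely and surfaces as [v].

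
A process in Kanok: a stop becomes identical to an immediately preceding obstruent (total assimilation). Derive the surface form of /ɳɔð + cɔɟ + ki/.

/c/ is the segment targeted by the rule; it sits immediately after /ð/, so it assimilates completely and surfaces as [ð].
The same rule applies at the second boundary: /k/ → [ɟ] next to /ɟ/.

[ɳɔððɔɟɟi]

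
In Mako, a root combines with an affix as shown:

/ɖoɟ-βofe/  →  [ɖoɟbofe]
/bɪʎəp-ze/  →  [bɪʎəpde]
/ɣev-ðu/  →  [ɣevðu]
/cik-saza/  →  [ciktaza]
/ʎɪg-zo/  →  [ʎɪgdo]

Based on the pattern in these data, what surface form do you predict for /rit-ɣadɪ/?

The data show progressive manner assimilation: /β/ → [b] after /ɟ/; /z/ → [d] after /p/; /s/ → [t] after /k/; /z/ → [d] after /g/. In each pair only manner changes, matching the preceding consonant, while place and voice stay constant.
Nothing changes in [ɣevðu]: there the adjacent consonants already agree in manner (/ð/ and /v/ are both fricatives), so this form is consistent with the same rule.
The rule targets /ɣ/ (voiced velar fricative), which sits after the trigger /t/ (stop).
A voiced velar stop is [g], so the surface segment is [g].

[ritgadɪ]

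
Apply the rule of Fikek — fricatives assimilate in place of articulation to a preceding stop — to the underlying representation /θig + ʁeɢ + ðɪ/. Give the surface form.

[θigɣeɢʁɪ]

/ʁ/ is a voiced uvular fricative. The preceding trigger /g/ is velar, so /ʁ/ must become velar as well.
The voiced velar fricative is [ɣ], so /ʁ/ → [ɣ].
At the second juncture, /ð/ likewise becomes [ʁ] adjacent to /ɢ/.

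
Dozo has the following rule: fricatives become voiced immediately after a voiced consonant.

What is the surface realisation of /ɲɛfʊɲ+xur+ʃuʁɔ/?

/x/ is a voiceless velar fricative. The preceding trigger /ɲ/ is voiced, so /x/ must become voiced as well.
Changing only its voicing to voiced gives [ɣ] — the voiced velar fricative.
At the second juncture, /ʃ/ likewise becomes [ʒ] adjacent to /r/.

[ɲɛfʊɲɣurʒuʁɔ]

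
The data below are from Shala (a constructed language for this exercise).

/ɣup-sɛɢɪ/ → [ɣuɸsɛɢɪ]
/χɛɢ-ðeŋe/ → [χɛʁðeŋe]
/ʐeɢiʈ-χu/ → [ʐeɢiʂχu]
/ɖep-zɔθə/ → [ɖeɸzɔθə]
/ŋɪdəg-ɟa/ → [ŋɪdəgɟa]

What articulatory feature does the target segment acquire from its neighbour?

Underlying /p/ is realised as [ɸ] next to /s/; /s/ itself does not change.
The change stop → fricative matches the manner of the following /s/, identifying this as manner assimilation.
The same holds elsewhere in the data: /ɢ/ → [ʁ] before /ð/ (stop → fricative, matching a fricative); /ʈ/ → [ʂ] before /χ/ (stop → fricative, matching a fricative); /p/ → [ɸ] before /z/ (stop → fricative, matching a fricative) — only manner changes, and always toward the following segment.
Nothing changes in [ŋɪdəgɟa]: there the adjacent consonants already agree in manner (/g/ and /ɟ/ are both stops), so this form is consistent with the same rule.

manner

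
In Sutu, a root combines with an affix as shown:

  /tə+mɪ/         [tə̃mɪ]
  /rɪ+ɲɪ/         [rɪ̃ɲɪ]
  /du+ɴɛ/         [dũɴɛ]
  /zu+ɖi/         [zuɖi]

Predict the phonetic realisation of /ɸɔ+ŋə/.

The data show regressive nasality assimilation (vowel nasalisation): /ə/ → [ə̃] before /m/; /ɪ/ → [ɪ̃] before /ɲ/; /u/ → [ũ] before /ɴ/ — a vowel is nasalised by an immediately following nasal consonant.
No change occurs in [zuɖi] because the vowel at the boundary is adjacent to an oral consonant, not a nasal (/u/ next to /ɖ/).
The vowel /ɔ/ is adjacent to the following nasal /ŋ/, so it acquires [+nasal] and surfaces as [ɔ̃].

[ɸɔ̃ŋə]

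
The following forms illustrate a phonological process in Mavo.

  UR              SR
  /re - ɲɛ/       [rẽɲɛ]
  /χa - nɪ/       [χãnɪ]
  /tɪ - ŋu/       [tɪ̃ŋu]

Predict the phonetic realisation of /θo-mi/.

[θõmi]

The data show regressive nasality assimilation (vowel nasalisation): /e/ → [ẽ] before /ɲ/; /a/ → [ã] before /n/; /ɪ/ → [ɪ̃] before /ŋ/ — a vowel is nasalised by an immediately following nasal consonant.
/o/ sits next to the nasal /m/ and is therefore nasalised to [õ].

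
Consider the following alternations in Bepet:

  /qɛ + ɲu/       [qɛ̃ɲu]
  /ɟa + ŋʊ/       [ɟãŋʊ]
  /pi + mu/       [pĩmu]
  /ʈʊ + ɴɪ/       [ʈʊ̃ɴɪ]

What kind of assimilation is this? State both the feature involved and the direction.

The vowel /ɛ/ surfaces as nasalised [ɛ̃] next to the following nasal /ɲ/ — it has acquired the [+nasal] feature of its neighbour.
The other forms show the same pattern: /a/ → [ã] before /ŋ/; /i/ → [ĩ] before /m/; /ʊ/ → [ʊ̃] before /ɴ/ — each time a vowel is nasalised next to a following nasal.
Because the conditioning nasal is to the right of the vowel that changes, the process is regressive (anticipatory).

regressive nasality assimilation (vowel nasalisation)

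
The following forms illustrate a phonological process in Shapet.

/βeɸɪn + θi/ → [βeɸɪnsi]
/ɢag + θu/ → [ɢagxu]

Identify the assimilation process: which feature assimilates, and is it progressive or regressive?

Underlying /θ/ is realised as [s] next to /n/; /n/ itself does not change.
/θ/ is dental while /n/ is alveolar; the output [s] is alveolar, matching the trigger — so the feature that spreads is place.
Manner and voice are unchanged, so the assimilation is partial, not total.
Checking the remaining alternation: /θ/ → [x] after /g/ (dental → velar, matching velar) — only place changes, and always toward the preceding segment.
Since the segment that changes follows the conditioning segment, the assimilation is progressive.

progressive place assimilation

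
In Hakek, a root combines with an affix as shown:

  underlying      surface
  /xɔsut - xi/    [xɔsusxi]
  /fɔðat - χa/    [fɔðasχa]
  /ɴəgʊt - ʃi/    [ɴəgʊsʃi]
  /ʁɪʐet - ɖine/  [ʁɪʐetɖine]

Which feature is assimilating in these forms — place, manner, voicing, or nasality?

Underlying /t/ is realised as [s] next to /x/; /x/ itself does not change.
/t/ is a stop while /x/ is a fricative; the output [s] is a fricative, matching the trigger — so the feature that spreads is manner.
The other alternating forms pattern the same way: /t/ → [s] before /χ/ (stop → fricative, matching a fricative); /t/ → [s] before /ʃ/ (stop → fricative, matching a fricative) — only manner changes, and always toward the following segment.
No alternation appears in [ʁɪʐetɖine]: there the adjacent consonants already agree in manner (/t/ and /ɖ/ are both stops), so this form is consistent with the same rule.

manner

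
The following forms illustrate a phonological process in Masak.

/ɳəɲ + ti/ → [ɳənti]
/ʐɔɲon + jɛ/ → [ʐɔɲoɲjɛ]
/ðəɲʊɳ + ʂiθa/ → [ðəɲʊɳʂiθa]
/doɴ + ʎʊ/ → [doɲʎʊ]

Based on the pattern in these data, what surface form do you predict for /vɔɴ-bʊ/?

[vɔmbʊ]

The data show regressive place assimilation: /ɲ/ → [n] before /t/; /n/ → [ɲ] before /j/; /ɴ/ → [ɲ] before /ʎ/. In each pair only place changes, matching the following consonant, while manner and voice stay constant.
Nothing changes in [ðəɲʊɳʂiθa]: there the adjacent consonants already agree in place (/ɳ/ and /ʂ/ are both retroflex), so this form is consistent with the same rule.
/ɴ/ is a voiced uvular nasal. The following trigger /b/ is bilabial, so /ɴ/ must become bilabial as well.
The voiced bilabial nasal is [m], so /ɴ/ → [m].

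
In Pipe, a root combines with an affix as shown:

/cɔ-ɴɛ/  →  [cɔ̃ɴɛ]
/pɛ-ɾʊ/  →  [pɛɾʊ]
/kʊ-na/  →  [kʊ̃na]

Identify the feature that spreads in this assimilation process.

nasality

The vowel /ɔ/ surfaces as nasalised [ɔ̃] next to the following nasal /ɴ/ — it has acquired the [+nasal] feature of its neighbour.
The other form shows the same pattern: /ʊ/ → [ʊ̃] before /n/ — each time a vowel is nasalised next to a following nasal.
No change occurs in [pɛɾʊ] because the vowel at the boundary is adjacent to an oral consonant, not a nasal (/ɛ/ next to /ɾ/).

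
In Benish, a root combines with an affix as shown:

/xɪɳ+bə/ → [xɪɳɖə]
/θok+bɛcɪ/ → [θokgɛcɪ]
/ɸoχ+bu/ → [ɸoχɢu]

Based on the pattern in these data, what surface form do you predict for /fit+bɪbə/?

[fitdɪbə]

The data show progressive place assimilation: /b/ → [ɖ] after /ɳ/; /b/ → [g] after /k/; /b/ → [ɢ] after /χ/. In each pair only place changes, matching the preceding consonant, while manner and voice stay constant.
The rule targets /b/ (voiced bilabial stop), which sits after the trigger /t/ (alveolar).
A voiced alveolar stop is [d], so the surface segment is [d].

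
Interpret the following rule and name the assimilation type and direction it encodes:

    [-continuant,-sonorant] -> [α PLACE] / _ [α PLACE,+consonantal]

The rule copies the place features (abbreviated [PLACE]) from the environment onto the target, so the assimilating feature is place.
The conditioning segment sits to the right of the focus bar, meaning the trigger follows the segment that changes — regressive assimilation.

regressive place assimilation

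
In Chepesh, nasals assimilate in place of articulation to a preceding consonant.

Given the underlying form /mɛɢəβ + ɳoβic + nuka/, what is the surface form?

/ɳ/ is a voiced retroflex nasal. The preceding trigger /β/ is bilabial, so /ɳ/ must become bilabial as well.
A voiced bilabial nasal is [m], so the surface segment is [m].
The same rule applies at the second boundary: /n/ → [ɲ] next to /c/.

[mɛɢəβmoβicɲuka]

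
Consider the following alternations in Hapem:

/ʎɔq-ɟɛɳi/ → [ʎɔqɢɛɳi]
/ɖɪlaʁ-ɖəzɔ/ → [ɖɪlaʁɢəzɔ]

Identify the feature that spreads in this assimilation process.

place

Comparing underlying and surface forms, /ɟ/ → [ɢ] is the alternation; the neighbouring /q/ is constant.
The change palatal → uvular matches the place of the preceding /q/, identifying this as place assimilation.
The other alternating form patterns the same way: /ɖ/ → [ɢ] after /ʁ/ (retroflex → uvular, matching uvular) — only place changes, and always toward the preceding segment.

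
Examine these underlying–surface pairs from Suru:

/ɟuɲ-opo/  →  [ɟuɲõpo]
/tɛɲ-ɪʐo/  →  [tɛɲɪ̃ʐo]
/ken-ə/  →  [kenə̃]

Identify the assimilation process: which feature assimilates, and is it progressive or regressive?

progressive nasality assimilation (vowel nasalisation)

The vowel /o/ surfaces as nasalised [õ] next to the preceding nasal /ɲ/ — it has acquired the [+nasal] feature of its neighbour.
Likewise in the remaining data: /ɪ/ → [ɪ̃] after /ɲ/; /ə/ → [ə̃] after /n/ — each time a vowel is nasalised next to a preceding nasal.
Because the conditioning nasal is to the left of the vowel that changes, the process is progressive (perseverative).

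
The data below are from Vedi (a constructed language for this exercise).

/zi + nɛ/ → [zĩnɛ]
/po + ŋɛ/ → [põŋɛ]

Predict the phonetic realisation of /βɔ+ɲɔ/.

The data show regressive nasality assimilation (vowel nasalisation): /i/ → [ĩ] before /n/; /o/ → [õ] before /ŋ/ — a vowel is nasalised by an immediately following nasal consonant.
The vowel /ɔ/ is adjacent to the following nasal /ɲ/, so it acquires [+nasal] and surfaces as [ɔ̃].

[βɔ̃ɲɔ]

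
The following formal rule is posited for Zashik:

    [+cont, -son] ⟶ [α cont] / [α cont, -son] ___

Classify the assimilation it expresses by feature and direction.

progressive manner assimilation

The shared variable α links the value of [cont] on the target to that of the neighbouring obstruent. [cont] distinguishes stops from fricatives — a manner-of-articulation feature — so this is manner assimilation.
The conditioning segment sits to the left of the focus bar, meaning the trigger precedes the segment that changes — progressive assimilation.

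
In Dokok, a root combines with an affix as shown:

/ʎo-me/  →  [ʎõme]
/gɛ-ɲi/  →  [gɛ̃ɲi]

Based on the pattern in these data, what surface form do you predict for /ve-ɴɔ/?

The data show regressive nasality assimilation (vowel nasalisation): /o/ → [õ] before /m/; /ɛ/ → [ɛ̃] before /ɲ/ — a vowel is nasalised by an immediately following nasal consonant.
The vowel /e/ is adjacent to the following nasal /ɴ/, so it acquires [+nasal] and surfaces as [ẽ].

[vẽɴɔ]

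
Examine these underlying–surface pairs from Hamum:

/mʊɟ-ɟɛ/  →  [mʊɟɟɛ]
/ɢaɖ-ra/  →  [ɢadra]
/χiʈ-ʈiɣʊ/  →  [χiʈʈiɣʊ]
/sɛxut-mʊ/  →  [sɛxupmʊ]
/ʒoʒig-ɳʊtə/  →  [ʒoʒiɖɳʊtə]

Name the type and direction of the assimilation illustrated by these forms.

Comparing underlying and surface forms, /ɖ/ → [d] is the alternation; the neighbouring /r/ is constant.
/ɖ/ is retroflex while /r/ is alveolar; the output [d] is alveolar, matching the trigger — so the feature that spreads is place.
Manner and voice are unchanged, so the assimilation is partial, not total.
Checking the remaining alternations: /t/ → [p] before /m/ (alveolar → bilabial, matching bilabial); /g/ → [ɖ] before /ɳ/ (velar → retroflex, matching retroflex) — only place changes, and always toward the following segment.
No alternation appears in [mʊɟɟɛ], [χiʈʈiɣʊ]: there the adjacent consonants already agree in place (/ɟ/ and /ɟ/ are both palatal; /ʈ/ and /ʈ/ are both retroflex), so these forms are consistent with the same rule.
The trigger is the following segment, so the direction is regressive (anticipatory).

regressive place assimilation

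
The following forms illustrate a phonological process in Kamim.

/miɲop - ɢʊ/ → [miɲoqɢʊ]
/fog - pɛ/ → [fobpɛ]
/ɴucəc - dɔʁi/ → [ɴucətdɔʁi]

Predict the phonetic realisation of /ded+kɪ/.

[degkɪ]

The data show regressive place assimilation: /p/ → [q] before /ɢ/; /g/ → [b] before /p/; /c/ → [t] before /d/. In each pair only place changes, matching the following consonant, while manner and voice stay constant.
The rule targets /d/ (voiced alveolar stop), which sits before the trigger /k/ (velar).
A voiced velar stop is [g], so the surface segment is [g].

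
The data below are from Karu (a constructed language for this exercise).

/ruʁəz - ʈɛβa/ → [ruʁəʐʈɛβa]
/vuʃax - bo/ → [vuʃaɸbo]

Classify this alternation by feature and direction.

regressive place assimilation

Comparing underlying and surface forms, /z/ → [ʐ] is the alternation; the neighbouring /ʈ/ is constant.
The change alveolar → retroflex matches the place of the following /ʈ/, identifying this as place assimilation.
Manner and voice are unchanged, so the assimilation is partial, not total.
The same holds elsewhere in the data: /x/ → [ɸ] before /b/ (velar → bilabial, matching bilabial) — only place changes, and always toward the following segment.
The trigger is the following segment, so the direction is regressive (anticipatory).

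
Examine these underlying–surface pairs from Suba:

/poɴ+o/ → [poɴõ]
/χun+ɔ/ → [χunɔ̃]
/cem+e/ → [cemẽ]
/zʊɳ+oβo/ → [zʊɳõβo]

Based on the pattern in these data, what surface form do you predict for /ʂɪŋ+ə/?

The data show progressive nasality assimilation (vowel nasalisation): /o/ → [õ] after /ɴ/; /ɔ/ → [ɔ̃] after /n/; /e/ → [ẽ] after /m/; /o/ → [õ] after /ɳ/ — a vowel is nasalised by an immediately preceding nasal consonant.
/ə/ sits next to the nasal /ŋ/ and is therefore nasalised to [ə̃].

[ʂɪŋə̃]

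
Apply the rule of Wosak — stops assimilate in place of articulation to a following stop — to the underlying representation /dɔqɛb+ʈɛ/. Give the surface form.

[dɔqɛɖʈɛ]

/b/ is a voiced bilabial stop. The following trigger /ʈ/ is retroflex, so /b/ must become retroflex as well.
Changing only its place to retroflex gives [ɖ] — the voiced retroflex stop.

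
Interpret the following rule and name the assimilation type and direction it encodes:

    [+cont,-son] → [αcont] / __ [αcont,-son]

regressive manner assimilation

The rule copies [cont] (continuancy) from the environment onto the target fricatives; since [±cont] encodes the stop/fricative manner contrast, the assimilating dimension is manner.
Since the environment is written after the underscore, the trigger follows the target; the direction is regressive.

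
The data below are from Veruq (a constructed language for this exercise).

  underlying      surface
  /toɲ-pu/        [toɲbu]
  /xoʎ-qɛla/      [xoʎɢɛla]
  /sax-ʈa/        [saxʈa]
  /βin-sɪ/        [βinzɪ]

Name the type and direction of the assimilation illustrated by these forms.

Comparing underlying and surface forms, /p/ → [b] is the alternation; the neighbouring /ɲ/ is constant.
/p/ is voiceless while /ɲ/ is voiced; the output [b] is voiced, matching the trigger — so the feature that spreads is voicing.
Place and manner are unchanged, so the assimilation is partial, not total.
The other alternating forms pattern the same way: /q/ → [ɢ] after /ʎ/ (voiceless → voiced, matching voiced); /s/ → [z] after /n/ (voiceless → voiced, matching voiced) — only voicing changes, and always toward the preceding segment.
Nothing changes in [saxʈa]: there the adjacent consonants already agree in voicing (/ʈ/ and /x/ are both voiceless), so this form is consistent with the same rule.
The trigger is the preceding segment, so the direction is progressive (perseverative).

progressive voicing assimilation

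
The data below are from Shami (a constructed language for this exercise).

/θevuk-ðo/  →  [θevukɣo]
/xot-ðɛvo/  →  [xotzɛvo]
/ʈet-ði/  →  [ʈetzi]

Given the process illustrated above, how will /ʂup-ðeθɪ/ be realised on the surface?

[ʂupβeθɪ]

The data show progressive place assimilation: /ð/ → [ɣ] after /k/; /ð/ → [z] after /t/. In each pair only place changes, matching the preceding consonant, while manner and voice stay constant.
/ð/ is a voiced dental fricative. The preceding trigger /p/ is bilabial, so /ð/ must become bilabial as well.
The voiced bilabial fricative is [β], so /ð/ → [β].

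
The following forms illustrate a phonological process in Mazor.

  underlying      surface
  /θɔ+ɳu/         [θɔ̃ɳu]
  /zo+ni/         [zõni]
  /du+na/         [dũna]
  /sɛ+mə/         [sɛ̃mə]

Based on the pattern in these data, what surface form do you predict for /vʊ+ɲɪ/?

[vʊ̃ɲɪ]

The data show regressive nasality assimilation (vowel nasalisation): /ɔ/ → [ɔ̃] before /ɳ/; /o/ → [õ] before /n/; /u/ → [ũ] before /n/; /ɛ/ → [ɛ̃] before /m/ — a vowel is nasalised by an immediately following nasal consonant.
The vowel /ʊ/ is adjacent to the following nasal /ɲ/, so it acquires [+nasal] and surfaces as [ʊ̃].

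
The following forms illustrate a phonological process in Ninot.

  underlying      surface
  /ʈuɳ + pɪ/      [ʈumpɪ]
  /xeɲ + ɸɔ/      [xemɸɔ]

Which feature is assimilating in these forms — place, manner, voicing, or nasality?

place

The segment that alternates is /ɳ/, which surfaces as [m] when adjacent to /p/.
/ɳ/ is retroflex while /p/ is bilabial; the output [m] is bilabial, matching the trigger — so the feature that spreads is place.
Checking the remaining alternation: /ɲ/ → [m] before /ɸ/ (palatal → bilabial, matching bilabial) — only place changes, and always toward the following segment.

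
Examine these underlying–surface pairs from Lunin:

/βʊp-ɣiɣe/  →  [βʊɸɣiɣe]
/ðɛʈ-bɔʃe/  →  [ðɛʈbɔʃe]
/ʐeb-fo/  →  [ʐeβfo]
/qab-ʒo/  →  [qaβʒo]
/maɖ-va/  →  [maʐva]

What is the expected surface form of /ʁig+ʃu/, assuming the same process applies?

The data show regressive manner assimilation: /p/ → [ɸ] before /ɣ/; /b/ → [β] before /f/; /b/ → [β] before /ʒ/; /ɖ/ → [ʐ] before /v/. In each pair only manner changes, matching the following consonant, while place and voice stay constant.
No alternation appears in [ðɛʈbɔʃe]: there the adjacent consonants already agree in manner (/ʈ/ and /b/ are both stops), so this form is consistent with the same rule.
/g/ is a voiced velar stop. The following trigger /ʃ/ is a fricative, so /g/ must become a fricative as well.
A voiced velar fricative is [ɣ], so the surface segment is [ɣ].

[ʁiɣʃu]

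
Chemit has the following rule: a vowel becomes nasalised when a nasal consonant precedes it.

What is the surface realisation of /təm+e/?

/e/ sits next to the nasal /m/ and is therefore nasalised to [ẽ].

[təmẽ]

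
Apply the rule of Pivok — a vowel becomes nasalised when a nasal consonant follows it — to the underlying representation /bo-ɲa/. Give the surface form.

[bõɲa]

/o/ sits next to the nasal /ɲ/ and is therefore nasalised to [õ].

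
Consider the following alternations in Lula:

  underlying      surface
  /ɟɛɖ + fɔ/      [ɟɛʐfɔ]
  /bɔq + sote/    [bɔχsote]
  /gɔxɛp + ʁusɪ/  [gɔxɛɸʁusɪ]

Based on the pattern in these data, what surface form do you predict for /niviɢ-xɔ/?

[niviʁxɔ]

The data show regressive manner assimilation: /ɖ/ → [ʐ] before /f/; /q/ → [χ] before /s/; /p/ → [ɸ] before /ʁ/. In each pair only manner changes, matching the following consonant, while place and voice stay constant.
/ɢ/ is a voiced uvular stop. The following trigger /x/ is a fricative, so /ɢ/ must become a fricative as well.
The voiced uvular fricative is [ʁ], so /ɢ/ → [ʁ].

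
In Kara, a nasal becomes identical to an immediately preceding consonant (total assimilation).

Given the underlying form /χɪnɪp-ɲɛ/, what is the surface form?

/ɲ/ is the segment targeted by the rule; it sits immediately after /p/, so it assimilates completely and surfaces as [p].

[χɪnɪppɛ]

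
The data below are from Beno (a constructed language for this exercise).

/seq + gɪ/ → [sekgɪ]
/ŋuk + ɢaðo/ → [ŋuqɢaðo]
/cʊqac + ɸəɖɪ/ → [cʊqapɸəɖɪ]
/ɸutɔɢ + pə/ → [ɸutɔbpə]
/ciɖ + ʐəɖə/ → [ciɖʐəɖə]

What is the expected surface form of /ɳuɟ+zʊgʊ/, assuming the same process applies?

[ɳudzʊgʊ]

The data show regressive place assimilation: /q/ → [k] before /g/; /k/ → [q] before /ɢ/; /c/ → [p] before /ɸ/; /ɢ/ → [b] before /p/. In each pair only place changes, matching the following consonant, while manner and voice stay constant.
No alternation appears in [ciɖʐəɖə]: there the adjacent consonants already agree in place (/ɖ/ and /ʐ/ are both retroflex), so this form is consistent with the same rule.
/ɟ/ is a voiced palatal stop. The following trigger /z/ is alveolar, so /ɟ/ must become alveolar as well.
Changing only its place to alveolar gives [d] — the voiced alveolar stop.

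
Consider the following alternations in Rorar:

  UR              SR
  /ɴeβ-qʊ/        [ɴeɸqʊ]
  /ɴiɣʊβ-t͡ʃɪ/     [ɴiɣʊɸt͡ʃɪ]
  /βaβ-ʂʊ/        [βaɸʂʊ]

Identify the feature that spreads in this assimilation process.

Underlying /β/ is realised as [ɸ] next to /q/; /q/ itself does not change.
The change voiced → voiceless matches the voicing of the following /q/, identifying this as voicing assimilation.
The same holds elsewhere in the data: /β/ → [ɸ] before /t͡ʃ/ (voiced → voiceless, matching voiceless); /β/ → [ɸ] before /ʂ/ (voiced → voiceless, matching voiceless) — only voicing changes, and always toward the following segment.

voicing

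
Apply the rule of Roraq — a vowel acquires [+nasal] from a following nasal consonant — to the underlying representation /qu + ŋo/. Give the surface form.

The vowel /u/ is adjacent to the following nasal /ŋ/, so it acquires [+nasal] and surfaces as [ũ].

[qũŋo]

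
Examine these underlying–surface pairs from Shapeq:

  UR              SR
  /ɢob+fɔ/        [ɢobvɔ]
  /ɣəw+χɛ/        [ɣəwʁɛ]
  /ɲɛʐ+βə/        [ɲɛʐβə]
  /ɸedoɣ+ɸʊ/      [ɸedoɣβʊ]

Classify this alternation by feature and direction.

Comparing underlying and surface forms, /f/ → [v] is the alternation; the neighbouring /b/ is constant.
The change voiceless → voiced matches the voicing of the preceding /b/, identifying this as voicing assimilation.
Place and manner are unchanged, so the assimilation is partial, not total.
The same holds elsewhere in the data: /χ/ → [ʁ] after /w/ (voiceless → voiced, matching voiced); /ɸ/ → [β] after /ɣ/ (voiceless → voiced, matching voiced) — only voicing changes, and always toward the preceding segment.
No alternation appears in [ɲɛʐβə]: there the adjacent consonants already agree in voicing (/β/ and /ʐ/ are both voiced), so this form is consistent with the same rule.
Since the segment that changes follows the conditioning segment, the assimilation is progressive.

progressive voicing assimilation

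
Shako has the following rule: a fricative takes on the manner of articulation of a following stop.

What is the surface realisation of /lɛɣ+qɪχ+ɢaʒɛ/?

[lɛgqɪqɢaʒɛ]

/ɣ/ is a voiced velar fricative. The following trigger /q/ is a stop, so /ɣ/ must become a stop as well.
Changing only its manner to stop gives [g] — the voiced velar stop.
At the second juncture, /χ/ likewise becomes [q] adjacent to /ɢ/.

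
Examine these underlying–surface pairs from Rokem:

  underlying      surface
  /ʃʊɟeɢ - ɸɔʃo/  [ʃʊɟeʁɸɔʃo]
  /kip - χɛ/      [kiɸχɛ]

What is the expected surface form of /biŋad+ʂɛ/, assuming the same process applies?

[biŋazʂɛ]

The data show regressive manner assimilation: /ɢ/ → [ʁ] before /ɸ/; /p/ → [ɸ] before /χ/. In each pair only manner changes, matching the following consonant, while place and voice stay constant.
The rule targets /d/ (voiced alveolar stop), which sits before the trigger /ʂ/ (fricative).
The voiced alveolar fricative is [z], so /d/ → [z].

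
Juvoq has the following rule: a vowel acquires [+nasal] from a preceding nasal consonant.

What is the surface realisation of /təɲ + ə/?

[təɲə̃]

The vowel /ə/ is adjacent to the preceding nasal /ɲ/, so it acquires [+nasal] and surfaces as [ə̃].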